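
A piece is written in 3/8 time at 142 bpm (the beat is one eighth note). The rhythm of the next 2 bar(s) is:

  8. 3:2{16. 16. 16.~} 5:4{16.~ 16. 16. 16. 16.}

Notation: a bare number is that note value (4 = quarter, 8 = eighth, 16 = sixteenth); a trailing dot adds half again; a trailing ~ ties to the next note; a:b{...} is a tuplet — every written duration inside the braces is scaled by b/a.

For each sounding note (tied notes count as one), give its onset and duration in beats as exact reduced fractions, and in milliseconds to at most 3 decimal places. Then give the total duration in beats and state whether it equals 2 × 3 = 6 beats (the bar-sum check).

1) 0.0ms=0b +633.803ms=3/2b
2) 633.803ms=3/2b +211.268ms=1/2b
3) 845.07ms=2b +211.268ms=1/2b
4) 1056.338ms=5/2b +718.31ms=17/10b
5) 1774.648ms=21/5b +253.521ms=3/5b
6) 2028.169ms=24/5b +253.521ms=3/5b
7) 2281.69ms=27/5b +253.521ms=3/5b
Σ=6b of 6 (142bpm 3/8) — PASS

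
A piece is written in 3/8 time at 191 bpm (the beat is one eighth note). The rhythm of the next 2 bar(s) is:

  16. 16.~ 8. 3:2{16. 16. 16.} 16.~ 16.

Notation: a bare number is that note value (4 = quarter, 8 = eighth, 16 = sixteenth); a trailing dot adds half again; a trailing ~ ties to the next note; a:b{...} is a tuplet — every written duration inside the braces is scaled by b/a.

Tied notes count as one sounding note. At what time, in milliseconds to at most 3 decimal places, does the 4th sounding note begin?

note 4 onset = 7/2b = 1099.476ms

1. 0.0ms @ 0 + 235.602ms (3/4)
2. 235.602ms @ 3/4 + 706.806ms (9/4)
3. 942.408ms @ 3 + 157.068ms (1/2)
4. 1099.476ms @ 7/2 + 157.068ms (1/2)
5. 1256.545ms @ 4 + 157.068ms (1/2)
6. 1413.613ms @ 9/2 + 471.204ms (3/2)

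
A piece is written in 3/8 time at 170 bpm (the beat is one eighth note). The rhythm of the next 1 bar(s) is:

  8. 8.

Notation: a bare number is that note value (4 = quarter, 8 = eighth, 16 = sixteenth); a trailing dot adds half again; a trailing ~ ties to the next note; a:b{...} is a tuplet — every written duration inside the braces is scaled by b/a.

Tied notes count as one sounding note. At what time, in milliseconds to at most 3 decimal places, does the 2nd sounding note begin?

1. 0.0ms @ 0 + 529.412ms (3/2)
2. 529.412ms @ 3/2 + 529.412ms (3/2)

note 2 onset = 3/2b = 529.412ms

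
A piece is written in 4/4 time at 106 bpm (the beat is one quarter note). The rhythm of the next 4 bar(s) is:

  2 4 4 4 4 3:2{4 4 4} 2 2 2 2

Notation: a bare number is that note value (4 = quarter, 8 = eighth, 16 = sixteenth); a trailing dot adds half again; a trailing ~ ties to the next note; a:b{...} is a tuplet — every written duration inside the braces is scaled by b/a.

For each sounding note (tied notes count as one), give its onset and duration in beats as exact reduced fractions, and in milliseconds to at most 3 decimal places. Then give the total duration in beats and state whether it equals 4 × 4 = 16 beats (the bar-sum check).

1) 0.0ms=0b +1132.075ms=2b
2) 1132.075ms=2b +566.038ms=1b
3) 1698.113ms=3b +566.038ms=1b
4) 2264.151ms=4b +566.038ms=1b
5) 2830.189ms=5b +566.038ms=1b
6) 3396.226ms=6b +377.358ms=2/3b
7) 3773.585ms=20/3b +377.358ms=2/3b
8) 4150.943ms=22/3b +377.358ms=2/3b
9) 4528.302ms=8b +1132.075ms=2b
10) 5660.377ms=10b +1132.075ms=2b
11) 6792.453ms=12b +1132.075ms=2b
12) 7924.528ms=14b +1132.075ms=2b
Σ=16b of 16 (106bpm 4/4) — PASS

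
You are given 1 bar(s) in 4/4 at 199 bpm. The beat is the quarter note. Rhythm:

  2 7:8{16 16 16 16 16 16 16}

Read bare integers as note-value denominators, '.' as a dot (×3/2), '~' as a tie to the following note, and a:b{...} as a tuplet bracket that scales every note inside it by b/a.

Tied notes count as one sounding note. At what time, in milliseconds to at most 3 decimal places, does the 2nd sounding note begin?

note 2 onset = 2b = 603.015ms

1. 0.0ms @ 0 + 603.015ms (2)
2. 603.015ms @ 2 + 86.145ms (2/7)
3. 689.16ms @ 16/7 + 86.145ms (2/7)
4. 775.305ms @ 18/7 + 86.145ms (2/7)
5. 861.45ms @ 20/7 + 86.145ms (2/7)
6. 947.595ms @ 22/7 + 86.145ms (2/7)
7. 1033.74ms @ 24/7 + 86.145ms (2/7)
8. 1119.885ms @ 26/7 + 86.145ms (2/7)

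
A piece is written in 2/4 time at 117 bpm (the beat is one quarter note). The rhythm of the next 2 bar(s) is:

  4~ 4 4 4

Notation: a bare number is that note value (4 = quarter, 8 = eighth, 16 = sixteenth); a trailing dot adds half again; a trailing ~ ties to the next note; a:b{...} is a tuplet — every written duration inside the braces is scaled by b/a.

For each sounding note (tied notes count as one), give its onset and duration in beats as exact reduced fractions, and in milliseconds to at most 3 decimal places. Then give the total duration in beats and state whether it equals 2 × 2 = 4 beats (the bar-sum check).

1) 0.0ms=0b +1025.641ms=2b
2) 1025.641ms=2b +512.821ms=1b
3) 1538.462ms=3b +512.821ms=1b
Σ=4b of 4 (117bpm 2/4) — PASS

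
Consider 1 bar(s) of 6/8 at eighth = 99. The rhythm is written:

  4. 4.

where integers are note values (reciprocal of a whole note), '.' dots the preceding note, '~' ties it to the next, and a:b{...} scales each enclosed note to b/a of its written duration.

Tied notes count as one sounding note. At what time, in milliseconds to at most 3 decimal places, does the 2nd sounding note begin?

1. 0.0ms @ 0 + 1818.182ms (3)
2. 1818.182ms @ 3 + 1818.182ms (3)

note 2 onset = 3b = 1818.182ms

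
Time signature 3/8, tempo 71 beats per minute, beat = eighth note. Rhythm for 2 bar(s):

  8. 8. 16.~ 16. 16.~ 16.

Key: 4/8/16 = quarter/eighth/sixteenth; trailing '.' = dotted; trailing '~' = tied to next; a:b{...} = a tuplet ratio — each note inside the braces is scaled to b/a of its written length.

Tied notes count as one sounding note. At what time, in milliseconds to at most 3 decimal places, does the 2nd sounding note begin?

note 2 onset = 3/2b = 1267.606ms

1. 0.0ms @ 0 + 1267.606ms (3/2)
2. 1267.606ms @ 3/2 + 1267.606ms (3/2)
3. 2535.211ms @ 3 + 1267.606ms (3/2)
4. 3802.817ms @ 9/2 + 1267.606ms (3/2)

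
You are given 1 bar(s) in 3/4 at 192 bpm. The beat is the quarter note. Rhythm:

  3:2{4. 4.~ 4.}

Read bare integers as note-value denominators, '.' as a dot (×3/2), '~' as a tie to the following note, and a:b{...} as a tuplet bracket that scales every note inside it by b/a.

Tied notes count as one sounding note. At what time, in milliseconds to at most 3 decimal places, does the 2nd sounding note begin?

1. 0.0ms @ 0 + 312.5ms (1)
2. 312.5ms @ 1 + 625.0ms (2)

note 2 onset = 1b = 312.5ms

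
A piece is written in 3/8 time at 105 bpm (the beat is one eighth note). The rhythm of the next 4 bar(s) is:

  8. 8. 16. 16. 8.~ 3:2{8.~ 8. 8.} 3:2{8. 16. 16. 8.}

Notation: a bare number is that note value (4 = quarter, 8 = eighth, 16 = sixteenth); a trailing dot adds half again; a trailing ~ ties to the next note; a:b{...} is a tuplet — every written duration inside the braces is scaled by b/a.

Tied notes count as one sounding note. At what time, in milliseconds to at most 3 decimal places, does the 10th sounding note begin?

1. 0.0ms @ 0 + 857.143ms (3/2)
2. 857.143ms @ 3/2 + 857.143ms (3/2)
3. 1714.286ms @ 3 + 428.571ms (3/4)
4. 2142.857ms @ 15/4 + 428.571ms (3/4)
5. 2571.429ms @ 9/2 + 2000.0ms (7/2)
6. 4571.429ms @ 8 + 571.429ms (1)
7. 5142.857ms @ 9 + 571.429ms (1)
8. 5714.286ms @ 10 + 285.714ms (1/2)
9. 6000.0ms @ 21/2 + 285.714ms (1/2)
10. 6285.714ms @ 11 + 571.429ms (1)

note 10 onset = 11b = 6285.714ms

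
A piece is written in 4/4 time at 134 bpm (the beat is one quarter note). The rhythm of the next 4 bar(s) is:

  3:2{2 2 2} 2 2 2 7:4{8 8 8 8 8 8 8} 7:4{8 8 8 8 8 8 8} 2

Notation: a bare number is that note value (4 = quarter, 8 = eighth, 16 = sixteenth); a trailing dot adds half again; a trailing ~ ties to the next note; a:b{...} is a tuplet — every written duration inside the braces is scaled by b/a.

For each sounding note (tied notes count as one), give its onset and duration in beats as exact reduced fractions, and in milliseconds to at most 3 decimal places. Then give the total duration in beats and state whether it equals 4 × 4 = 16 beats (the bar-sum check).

1) 0.0ms=0b +597.015ms=4/3b
2) 597.015ms=4/3b +597.015ms=4/3b
3) 1194.03ms=8/3b +597.015ms=4/3b
4) 1791.045ms=4b +895.522ms=2b
5) 2686.567ms=6b +895.522ms=2b
6) 3582.09ms=8b +895.522ms=2b
7) 4477.612ms=10b +127.932ms=2/7b
8) 4605.544ms=72/7b +127.932ms=2/7b
9) 4733.475ms=74/7b +127.932ms=2/7b
10) 4861.407ms=76/7b +127.932ms=2/7b
11) 4989.339ms=78/7b +127.932ms=2/7b
12) 5117.271ms=80/7b +127.932ms=2/7b
13) 5245.203ms=82/7b +127.932ms=2/7b
14) 5373.134ms=12b +127.932ms=2/7b
15) 5501.066ms=86/7b +127.932ms=2/7b
16) 5628.998ms=88/7b +127.932ms=2/7b
17) 5756.93ms=90/7b +127.932ms=2/7b
18) 5884.861ms=92/7b +127.932ms=2/7b
19) 6012.793ms=94/7b +127.932ms=2/7b
20) 6140.725ms=96/7b +127.932ms=2/7b
21) 6268.657ms=14b +895.522ms=2b
Σ=16b of 16 (134bpm 4/4) — PASS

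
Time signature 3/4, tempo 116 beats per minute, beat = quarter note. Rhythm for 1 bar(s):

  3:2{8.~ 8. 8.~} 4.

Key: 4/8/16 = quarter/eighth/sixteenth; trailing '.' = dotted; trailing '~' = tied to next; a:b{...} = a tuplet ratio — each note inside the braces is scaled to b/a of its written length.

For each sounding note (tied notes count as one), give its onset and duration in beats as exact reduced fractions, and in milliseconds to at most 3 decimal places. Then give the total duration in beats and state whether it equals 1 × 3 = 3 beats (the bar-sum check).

1) 0.0ms=0b +517.241ms=1b
2) 517.241ms=1b +1034.483ms=2b
Σ=3b of 3 (116bpm 3/4) — PASS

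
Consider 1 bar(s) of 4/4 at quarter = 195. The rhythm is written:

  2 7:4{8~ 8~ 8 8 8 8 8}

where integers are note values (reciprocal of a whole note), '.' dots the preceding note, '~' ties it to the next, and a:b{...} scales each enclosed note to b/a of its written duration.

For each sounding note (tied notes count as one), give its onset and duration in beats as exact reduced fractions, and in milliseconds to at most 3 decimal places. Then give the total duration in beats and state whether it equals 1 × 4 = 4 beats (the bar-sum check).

1) 0.0ms=0b +615.385ms=2b
2) 615.385ms=2b +263.736ms=6/7b
3) 879.121ms=20/7b +87.912ms=2/7b
4) 967.033ms=22/7b +87.912ms=2/7b
5) 1054.945ms=24/7b +87.912ms=2/7b
6) 1142.857ms=26/7b +87.912ms=2/7b
Σ=4b of 4 (195bpm 4/4) — PASS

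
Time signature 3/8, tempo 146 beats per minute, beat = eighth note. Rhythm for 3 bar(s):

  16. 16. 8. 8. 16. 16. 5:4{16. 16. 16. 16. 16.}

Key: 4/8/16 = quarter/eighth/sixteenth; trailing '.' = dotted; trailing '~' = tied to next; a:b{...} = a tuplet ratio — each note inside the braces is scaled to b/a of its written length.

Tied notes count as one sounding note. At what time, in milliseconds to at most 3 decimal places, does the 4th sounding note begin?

1. 0.0ms @ 0 + 308.219ms (3/4)
2. 308.219ms @ 3/4 + 308.219ms (3/4)
3. 616.438ms @ 3/2 + 616.438ms (3/2)
4. 1232.877ms @ 3 + 616.438ms (3/2)
5. 1849.315ms @ 9/2 + 308.219ms (3/4)
6. 2157.534ms @ 21/4 + 308.219ms (3/4)
7. 2465.753ms @ 6 + 246.575ms (3/5)
8. 2712.329ms @ 33/5 + 246.575ms (3/5)
9. 2958.904ms @ 36/5 + 246.575ms (3/5)
10. 3205.479ms @ 39/5 + 246.575ms (3/5)
11. 3452.055ms @ 42/5 + 246.575ms (3/5)

note 4 onset = 3b = 1232.877ms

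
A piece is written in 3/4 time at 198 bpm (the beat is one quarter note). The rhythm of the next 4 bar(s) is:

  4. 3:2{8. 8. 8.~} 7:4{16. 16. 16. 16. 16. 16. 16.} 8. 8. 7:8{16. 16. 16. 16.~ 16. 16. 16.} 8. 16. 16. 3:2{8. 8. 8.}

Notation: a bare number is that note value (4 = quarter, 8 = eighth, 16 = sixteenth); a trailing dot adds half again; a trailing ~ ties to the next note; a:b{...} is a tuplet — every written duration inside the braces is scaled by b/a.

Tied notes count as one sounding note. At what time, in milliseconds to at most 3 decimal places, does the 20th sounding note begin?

note 20 onset = 39/4b = 2954.545ms

1. 0.0ms @ 0 + 454.545ms (3/2)
2. 454.545ms @ 3/2 + 151.515ms (1/2)
3. 606.061ms @ 2 + 151.515ms (1/2)
4. 757.576ms @ 5/2 + 216.45ms (5/7)
5. 974.026ms @ 45/14 + 64.935ms (3/14)
6. 1038.961ms @ 24/7 + 64.935ms (3/14)
7. 1103.896ms @ 51/14 + 64.935ms (3/14)
8. 1168.831ms @ 27/7 + 64.935ms (3/14)
9. 1233.766ms @ 57/14 + 64.935ms (3/14)
10. 1298.701ms @ 30/7 + 64.935ms (3/14)
11. 1363.636ms @ 9/2 + 227.273ms (3/4)
12. 1590.909ms @ 21/4 + 227.273ms (3/4)
13. 1818.182ms @ 6 + 129.87ms (3/7)
14. 1948.052ms @ 45/7 + 129.87ms (3/7)
15. 2077.922ms @ 48/7 + 129.87ms (3/7)
16. 2207.792ms @ 51/7 + 259.74ms (6/7)
17. 2467.532ms @ 57/7 + 129.87ms (3/7)
18. 2597.403ms @ 60/7 + 129.87ms (3/7)
19. 2727.273ms @ 9 + 227.273ms (3/4)
20. 2954.545ms @ 39/4 + 113.636ms (3/8)
21. 3068.182ms @ 81/8 + 113.636ms (3/8)
22. 3181.818ms @ 21/2 + 151.515ms (1/2)
23. 3333.333ms @ 11 + 151.515ms (1/2)
24. 3484.848ms @ 23/2 + 151.515ms (1/2)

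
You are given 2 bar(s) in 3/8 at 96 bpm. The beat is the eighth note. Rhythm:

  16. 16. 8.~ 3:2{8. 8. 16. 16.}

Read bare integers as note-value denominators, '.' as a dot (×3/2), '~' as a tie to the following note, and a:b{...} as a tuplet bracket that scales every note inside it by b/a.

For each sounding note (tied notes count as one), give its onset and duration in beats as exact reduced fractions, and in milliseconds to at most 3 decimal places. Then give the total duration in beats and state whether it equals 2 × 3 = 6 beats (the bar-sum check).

1) 0.0ms=0b +468.75ms=3/4b
2) 468.75ms=3/4b +468.75ms=3/4b
3) 937.5ms=3/2b +1562.5ms=5/2b
4) 2500.0ms=4b +625.0ms=1b
5) 3125.0ms=5b +312.5ms=1/2b
6) 3437.5ms=11/2b +312.5ms=1/2b
Σ=6b of 6 (96bpm 3/8) — PASS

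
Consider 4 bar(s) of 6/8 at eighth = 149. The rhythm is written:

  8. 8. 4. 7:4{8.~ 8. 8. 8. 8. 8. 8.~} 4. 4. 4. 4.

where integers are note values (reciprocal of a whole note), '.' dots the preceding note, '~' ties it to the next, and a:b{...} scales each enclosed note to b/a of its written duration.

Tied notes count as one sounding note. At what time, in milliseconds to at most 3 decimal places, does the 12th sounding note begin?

note 12 onset = 21b = 8456.376ms

1. 0.0ms @ 0 + 604.027ms (3/2)
2. 604.027ms @ 3/2 + 604.027ms (3/2)
3. 1208.054ms @ 3 + 1208.054ms (3)
4. 2416.107ms @ 6 + 690.316ms (12/7)
5. 3106.424ms @ 54/7 + 345.158ms (6/7)
6. 3451.582ms @ 60/7 + 345.158ms (6/7)
7. 3796.74ms @ 66/7 + 345.158ms (6/7)
8. 4141.898ms @ 72/7 + 345.158ms (6/7)
9. 4487.057ms @ 78/7 + 1553.212ms (27/7)
10. 6040.268ms @ 15 + 1208.054ms (3)
11. 7248.322ms @ 18 + 1208.054ms (3)
12. 8456.376ms @ 21 + 1208.054ms (3)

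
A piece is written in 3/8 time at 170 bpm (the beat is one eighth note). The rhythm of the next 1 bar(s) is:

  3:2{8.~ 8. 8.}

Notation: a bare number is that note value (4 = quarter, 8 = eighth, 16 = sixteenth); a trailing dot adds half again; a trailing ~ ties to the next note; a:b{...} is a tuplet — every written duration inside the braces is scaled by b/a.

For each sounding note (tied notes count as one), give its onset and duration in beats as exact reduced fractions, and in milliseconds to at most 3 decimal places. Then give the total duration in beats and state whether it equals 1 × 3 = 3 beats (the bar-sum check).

1) 0.0ms=0b +705.882ms=2b
2) 705.882ms=2b +352.941ms=1b
Σ=3b of 3 (170bpm 3/8) — PASS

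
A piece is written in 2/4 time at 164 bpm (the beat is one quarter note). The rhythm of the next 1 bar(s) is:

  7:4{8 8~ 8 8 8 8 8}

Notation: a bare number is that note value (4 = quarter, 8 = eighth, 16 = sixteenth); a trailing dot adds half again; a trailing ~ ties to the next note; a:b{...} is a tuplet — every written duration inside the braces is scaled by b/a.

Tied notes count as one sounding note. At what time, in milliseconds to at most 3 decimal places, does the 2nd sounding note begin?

1. 0.0ms @ 0 + 104.53ms (2/7)
2. 104.53ms @ 2/7 + 209.059ms (4/7)
3. 313.589ms @ 6/7 + 104.53ms (2/7)
4. 418.118ms @ 8/7 + 104.53ms (2/7)
5. 522.648ms @ 10/7 + 104.53ms (2/7)
6. 627.178ms @ 12/7 + 104.53ms (2/7)

note 2 onset = 2/7b = 104.53ms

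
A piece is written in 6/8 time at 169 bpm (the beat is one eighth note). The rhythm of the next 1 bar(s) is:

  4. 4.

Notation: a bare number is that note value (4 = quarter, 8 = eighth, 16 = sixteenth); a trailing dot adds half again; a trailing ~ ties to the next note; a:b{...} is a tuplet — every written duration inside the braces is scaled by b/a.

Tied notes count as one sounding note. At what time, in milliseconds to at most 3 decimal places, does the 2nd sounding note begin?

1. 0.0ms @ 0 + 1065.089ms (3)
2. 1065.089ms @ 3 + 1065.089ms (3)

note 2 onset = 3b = 1065.089ms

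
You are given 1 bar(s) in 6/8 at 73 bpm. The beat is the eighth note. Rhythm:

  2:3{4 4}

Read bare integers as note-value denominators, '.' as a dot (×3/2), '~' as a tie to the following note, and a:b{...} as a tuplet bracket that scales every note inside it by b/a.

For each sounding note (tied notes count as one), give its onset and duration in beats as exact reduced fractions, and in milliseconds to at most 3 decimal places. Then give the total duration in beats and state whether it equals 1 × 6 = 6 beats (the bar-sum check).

1) 0.0ms=0b +2465.753ms=3b
2) 2465.753ms=3b +2465.753ms=3b
Σ=6b of 6 (73bpm 6/8) — PASS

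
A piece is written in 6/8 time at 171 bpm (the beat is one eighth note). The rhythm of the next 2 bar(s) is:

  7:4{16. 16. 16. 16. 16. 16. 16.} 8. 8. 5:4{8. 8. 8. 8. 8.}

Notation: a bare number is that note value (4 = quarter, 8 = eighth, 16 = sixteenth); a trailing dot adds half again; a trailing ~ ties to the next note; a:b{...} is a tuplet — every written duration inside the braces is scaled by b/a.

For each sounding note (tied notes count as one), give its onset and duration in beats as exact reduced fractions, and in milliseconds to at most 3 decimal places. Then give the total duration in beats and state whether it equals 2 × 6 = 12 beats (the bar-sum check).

1) 0.0ms=0b +150.376ms=3/7b
2) 150.376ms=3/7b +150.376ms=3/7b
3) 300.752ms=6/7b +150.376ms=3/7b
4) 451.128ms=9/7b +150.376ms=3/7b
5) 601.504ms=12/7b +150.376ms=3/7b
6) 751.88ms=15/7b +150.376ms=3/7b
7) 902.256ms=18/7b +150.376ms=3/7b
8) 1052.632ms=3b +526.316ms=3/2b
9) 1578.947ms=9/2b +526.316ms=3/2b
10) 2105.263ms=6b +421.053ms=6/5b
11) 2526.316ms=36/5b +421.053ms=6/5b
12) 2947.368ms=42/5b +421.053ms=6/5b
13) 3368.421ms=48/5b +421.053ms=6/5b
14) 3789.474ms=54/5b +421.053ms=6/5b
Σ=12b of 12 (171bpm 6/8) — PASS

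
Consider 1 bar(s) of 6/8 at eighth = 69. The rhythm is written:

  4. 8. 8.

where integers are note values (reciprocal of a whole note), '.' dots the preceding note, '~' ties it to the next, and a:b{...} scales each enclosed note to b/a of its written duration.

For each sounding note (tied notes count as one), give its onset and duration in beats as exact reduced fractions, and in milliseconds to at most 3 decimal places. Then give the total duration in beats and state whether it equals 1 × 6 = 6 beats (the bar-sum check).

1) 0.0ms=0b +2608.696ms=3b
2) 2608.696ms=3b +1304.348ms=3/2b
3) 3913.043ms=9/2b +1304.348ms=3/2b
Σ=6b of 6 (69bpm 6/8) — PASS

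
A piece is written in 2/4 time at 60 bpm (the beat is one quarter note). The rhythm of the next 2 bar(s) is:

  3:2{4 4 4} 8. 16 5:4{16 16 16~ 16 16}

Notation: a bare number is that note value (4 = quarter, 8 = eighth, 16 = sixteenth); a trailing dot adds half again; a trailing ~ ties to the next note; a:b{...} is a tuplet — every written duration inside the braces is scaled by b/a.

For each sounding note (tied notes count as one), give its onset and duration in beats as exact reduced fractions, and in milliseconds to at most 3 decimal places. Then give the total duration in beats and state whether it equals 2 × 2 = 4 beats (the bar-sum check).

1) 0.0ms=0b +666.667ms=2/3b
2) 666.667ms=2/3b +666.667ms=2/3b
3) 1333.333ms=4/3b +666.667ms=2/3b
4) 2000.0ms=2b +750.0ms=3/4b
5) 2750.0ms=11/4b +250.0ms=1/4b
6) 3000.0ms=3b +200.0ms=1/5b
7) 3200.0ms=16/5b +200.0ms=1/5b
8) 3400.0ms=17/5b +400.0ms=2/5b
9) 3800.0ms=19/5b +200.0ms=1/5b
Σ=4b of 4 (60bpm 2/4) — PASS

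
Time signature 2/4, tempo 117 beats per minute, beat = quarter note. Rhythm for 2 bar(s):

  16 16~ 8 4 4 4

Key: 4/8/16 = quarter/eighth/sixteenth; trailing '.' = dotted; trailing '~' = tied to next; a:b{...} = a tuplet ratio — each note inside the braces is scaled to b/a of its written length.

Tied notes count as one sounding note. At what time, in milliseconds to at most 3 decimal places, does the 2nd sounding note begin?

note 2 onset = 1/4b = 128.205ms

1. 0.0ms @ 0 + 128.205ms (1/4)
2. 128.205ms @ 1/4 + 384.615ms (3/4)
3. 512.821ms @ 1 + 512.821ms (1)
4. 1025.641ms @ 2 + 512.821ms (1)
5. 1538.462ms @ 3 + 512.821ms (1)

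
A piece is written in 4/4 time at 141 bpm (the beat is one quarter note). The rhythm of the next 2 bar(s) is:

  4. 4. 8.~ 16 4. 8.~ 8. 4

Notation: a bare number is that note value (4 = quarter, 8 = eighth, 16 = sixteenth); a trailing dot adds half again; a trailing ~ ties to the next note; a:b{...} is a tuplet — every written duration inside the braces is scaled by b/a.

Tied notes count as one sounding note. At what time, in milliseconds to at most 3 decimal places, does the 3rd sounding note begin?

1. 0.0ms @ 0 + 638.298ms (3/2)
2. 638.298ms @ 3/2 + 638.298ms (3/2)
3. 1276.596ms @ 3 + 425.532ms (1)
4. 1702.128ms @ 4 + 638.298ms (3/2)
5. 2340.426ms @ 11/2 + 638.298ms (3/2)
6. 2978.723ms @ 7 + 425.532ms (1)

note 3 onset = 3b = 1276.596ms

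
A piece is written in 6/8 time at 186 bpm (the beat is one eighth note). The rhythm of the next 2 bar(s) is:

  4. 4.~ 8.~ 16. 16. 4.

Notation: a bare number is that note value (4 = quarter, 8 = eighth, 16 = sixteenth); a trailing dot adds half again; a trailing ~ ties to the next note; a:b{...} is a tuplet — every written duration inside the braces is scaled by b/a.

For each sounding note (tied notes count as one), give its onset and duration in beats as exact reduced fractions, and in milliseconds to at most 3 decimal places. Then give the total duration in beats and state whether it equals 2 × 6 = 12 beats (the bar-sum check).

1) 0.0ms=0b +967.742ms=3b
2) 967.742ms=3b +1693.548ms=21/4b
3) 2661.29ms=33/4b +241.935ms=3/4b
4) 2903.226ms=9b +967.742ms=3b
Σ=12b of 12 (186bpm 6/8) — PASS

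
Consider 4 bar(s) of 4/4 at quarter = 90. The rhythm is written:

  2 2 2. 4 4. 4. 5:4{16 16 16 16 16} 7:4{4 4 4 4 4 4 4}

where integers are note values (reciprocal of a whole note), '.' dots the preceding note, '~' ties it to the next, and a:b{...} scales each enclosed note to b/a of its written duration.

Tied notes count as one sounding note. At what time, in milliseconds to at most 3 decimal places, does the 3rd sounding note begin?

1. 0.0ms @ 0 + 1333.333ms (2)
2. 1333.333ms @ 2 + 1333.333ms (2)
3. 2666.667ms @ 4 + 2000.0ms (3)
4. 4666.667ms @ 7 + 666.667ms (1)
5. 5333.333ms @ 8 + 1000.0ms (3/2)
6. 6333.333ms @ 19/2 + 1000.0ms (3/2)
7. 7333.333ms @ 11 + 133.333ms (1/5)
8. 7466.667ms @ 56/5 + 133.333ms (1/5)
9. 7600.0ms @ 57/5 + 133.333ms (1/5)
10. 7733.333ms @ 58/5 + 133.333ms (1/5)
11. 7866.667ms @ 59/5 + 133.333ms (1/5)
12. 8000.0ms @ 12 + 380.952ms (4/7)
13. 8380.952ms @ 88/7 + 380.952ms (4/7)
14. 8761.905ms @ 92/7 + 380.952ms (4/7)
15. 9142.857ms @ 96/7 + 380.952ms (4/7)
16. 9523.81ms @ 100/7 + 380.952ms (4/7)
17. 9904.762ms @ 104/7 + 380.952ms (4/7)
18. 10285.714ms @ 108/7 + 380.952ms (4/7)

note 3 onset = 4b = 2666.667ms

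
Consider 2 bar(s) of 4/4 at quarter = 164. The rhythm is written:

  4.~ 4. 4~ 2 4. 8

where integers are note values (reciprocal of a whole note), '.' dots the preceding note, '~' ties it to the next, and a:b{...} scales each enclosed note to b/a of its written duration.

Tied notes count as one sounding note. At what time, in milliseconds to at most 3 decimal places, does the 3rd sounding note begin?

1. 0.0ms @ 0 + 1097.561ms (3)
2. 1097.561ms @ 3 + 1097.561ms (3)
3. 2195.122ms @ 6 + 548.78ms (3/2)
4. 2743.902ms @ 15/2 + 182.927ms (1/2)

note 3 onset = 6b = 2195.122ms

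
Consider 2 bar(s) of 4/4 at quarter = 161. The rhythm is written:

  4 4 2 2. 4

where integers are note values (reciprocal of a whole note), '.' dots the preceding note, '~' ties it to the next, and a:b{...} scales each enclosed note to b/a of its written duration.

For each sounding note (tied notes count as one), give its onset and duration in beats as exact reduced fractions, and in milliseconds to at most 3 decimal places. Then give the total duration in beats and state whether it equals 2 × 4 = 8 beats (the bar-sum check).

1) 0.0ms=0b +372.671ms=1b
2) 372.671ms=1b +372.671ms=1b
3) 745.342ms=2b +745.342ms=2b
4) 1490.683ms=4b +1118.012ms=3b
5) 2608.696ms=7b +372.671ms=1b
Σ=8b of 8 (161bpm 4/4) — PASS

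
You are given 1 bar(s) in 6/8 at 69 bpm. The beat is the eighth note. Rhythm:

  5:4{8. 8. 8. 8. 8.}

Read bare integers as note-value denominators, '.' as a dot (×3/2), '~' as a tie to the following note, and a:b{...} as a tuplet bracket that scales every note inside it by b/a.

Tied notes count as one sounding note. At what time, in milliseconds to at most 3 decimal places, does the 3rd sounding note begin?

1. 0.0ms @ 0 + 1043.478ms (6/5)
2. 1043.478ms @ 6/5 + 1043.478ms (6/5)
3. 2086.957ms @ 12/5 + 1043.478ms (6/5)
4. 3130.435ms @ 18/5 + 1043.478ms (6/5)
5. 4173.913ms @ 24/5 + 1043.478ms (6/5)

note 3 onset = 12/5b = 2086.957ms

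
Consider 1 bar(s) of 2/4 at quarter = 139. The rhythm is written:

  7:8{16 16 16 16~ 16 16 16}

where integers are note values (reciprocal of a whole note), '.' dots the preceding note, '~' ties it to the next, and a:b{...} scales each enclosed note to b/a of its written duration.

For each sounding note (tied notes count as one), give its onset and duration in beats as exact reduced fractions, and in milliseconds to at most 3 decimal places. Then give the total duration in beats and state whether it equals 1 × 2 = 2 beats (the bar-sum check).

1) 0.0ms=0b +123.33ms=2/7b
2) 123.33ms=2/7b +123.33ms=2/7b
3) 246.66ms=4/7b +123.33ms=2/7b
4) 369.99ms=6/7b +246.66ms=4/7b
5) 616.65ms=10/7b +123.33ms=2/7b
6) 739.979ms=12/7b +123.33ms=2/7b
Σ=2b of 2 (139bpm 2/4) — PASS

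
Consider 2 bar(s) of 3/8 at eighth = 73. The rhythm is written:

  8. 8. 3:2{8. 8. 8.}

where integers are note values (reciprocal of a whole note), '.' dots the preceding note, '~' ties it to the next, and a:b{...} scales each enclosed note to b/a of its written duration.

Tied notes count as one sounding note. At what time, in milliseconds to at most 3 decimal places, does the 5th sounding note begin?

1. 0.0ms @ 0 + 1232.877ms (3/2)
2. 1232.877ms @ 3/2 + 1232.877ms (3/2)
3. 2465.753ms @ 3 + 821.918ms (1)
4. 3287.671ms @ 4 + 821.918ms (1)
5. 4109.589ms @ 5 + 821.918ms (1)

note 5 onset = 5b = 4109.589ms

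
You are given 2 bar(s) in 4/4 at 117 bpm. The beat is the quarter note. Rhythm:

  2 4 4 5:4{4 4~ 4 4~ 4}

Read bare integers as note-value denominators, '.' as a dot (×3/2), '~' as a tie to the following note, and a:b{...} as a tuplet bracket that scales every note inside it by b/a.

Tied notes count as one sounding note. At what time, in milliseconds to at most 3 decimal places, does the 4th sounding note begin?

1. 0.0ms @ 0 + 1025.641ms (2)
2. 1025.641ms @ 2 + 512.821ms (1)
3. 1538.462ms @ 3 + 512.821ms (1)
4. 2051.282ms @ 4 + 410.256ms (4/5)
5. 2461.538ms @ 24/5 + 820.513ms (8/5)
6. 3282.051ms @ 32/5 + 820.513ms (8/5)

note 4 onset = 4b = 2051.282ms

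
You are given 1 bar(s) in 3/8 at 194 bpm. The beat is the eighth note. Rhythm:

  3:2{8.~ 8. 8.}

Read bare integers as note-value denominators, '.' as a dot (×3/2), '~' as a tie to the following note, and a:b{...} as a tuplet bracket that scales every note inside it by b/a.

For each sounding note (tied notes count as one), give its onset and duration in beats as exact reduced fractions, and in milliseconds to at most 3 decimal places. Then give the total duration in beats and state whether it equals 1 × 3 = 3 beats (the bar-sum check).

1) 0.0ms=0b +618.557ms=2b
2) 618.557ms=2b +309.278ms=1b
Σ=3b of 3 (194bpm 3/8) — PASS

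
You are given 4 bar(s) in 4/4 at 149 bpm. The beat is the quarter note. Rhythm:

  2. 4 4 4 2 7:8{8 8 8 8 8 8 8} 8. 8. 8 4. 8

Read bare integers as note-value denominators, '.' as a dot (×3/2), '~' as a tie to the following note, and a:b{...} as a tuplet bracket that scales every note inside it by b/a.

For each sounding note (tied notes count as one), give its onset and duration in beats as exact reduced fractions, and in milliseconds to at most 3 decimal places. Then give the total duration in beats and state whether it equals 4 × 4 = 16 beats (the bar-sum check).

1) 0.0ms=0b +1208.054ms=3b
2) 1208.054ms=3b +402.685ms=1b
3) 1610.738ms=4b +402.685ms=1b
4) 2013.423ms=5b +402.685ms=1b
5) 2416.107ms=6b +805.369ms=2b
6) 3221.477ms=8b +230.105ms=4/7b
7) 3451.582ms=60/7b +230.105ms=4/7b
8) 3681.687ms=64/7b +230.105ms=4/7b
9) 3911.793ms=68/7b +230.105ms=4/7b
10) 4141.898ms=72/7b +230.105ms=4/7b
11) 4372.004ms=76/7b +230.105ms=4/7b
12) 4602.109ms=80/7b +230.105ms=4/7b
13) 4832.215ms=12b +302.013ms=3/4b
14) 5134.228ms=51/4b +302.013ms=3/4b
15) 5436.242ms=27/2b +201.342ms=1/2b
16) 5637.584ms=14b +604.027ms=3/2b
17) 6241.611ms=31/2b +201.342ms=1/2b
Σ=16b of 16 (149bpm 4/4) — PASS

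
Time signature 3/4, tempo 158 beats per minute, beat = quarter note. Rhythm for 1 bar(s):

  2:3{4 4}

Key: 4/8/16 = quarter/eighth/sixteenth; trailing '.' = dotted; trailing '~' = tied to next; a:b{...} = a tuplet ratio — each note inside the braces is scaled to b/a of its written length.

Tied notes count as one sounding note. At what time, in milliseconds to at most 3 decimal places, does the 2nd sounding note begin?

1. 0.0ms @ 0 + 569.62ms (3/2)
2. 569.62ms @ 3/2 + 569.62ms (3/2)

note 2 onset = 3/2b = 569.62ms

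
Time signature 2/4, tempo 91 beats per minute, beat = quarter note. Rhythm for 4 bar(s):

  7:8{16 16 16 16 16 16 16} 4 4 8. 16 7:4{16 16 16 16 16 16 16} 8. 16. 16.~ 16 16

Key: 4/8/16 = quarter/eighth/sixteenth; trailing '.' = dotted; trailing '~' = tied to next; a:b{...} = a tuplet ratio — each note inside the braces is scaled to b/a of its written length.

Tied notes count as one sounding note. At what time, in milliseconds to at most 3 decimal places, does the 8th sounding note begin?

note 8 onset = 2b = 1318.681ms

1. 0.0ms @ 0 + 188.383ms (2/7)
2. 188.383ms @ 2/7 + 188.383ms (2/7)
3. 376.766ms @ 4/7 + 188.383ms (2/7)
4. 565.149ms @ 6/7 + 188.383ms (2/7)
5. 753.532ms @ 8/7 + 188.383ms (2/7)
6. 941.915ms @ 10/7 + 188.383ms (2/7)
7. 1130.298ms @ 12/7 + 188.383ms (2/7)
8. 1318.681ms @ 2 + 659.341ms (1)
9. 1978.022ms @ 3 + 659.341ms (1)
10. 2637.363ms @ 4 + 494.505ms (3/4)
11. 3131.868ms @ 19/4 + 164.835ms (1/4)
12. 3296.703ms @ 5 + 94.192ms (1/7)
13. 3390.895ms @ 36/7 + 94.192ms (1/7)
14. 3485.086ms @ 37/7 + 94.192ms (1/7)
15. 3579.278ms @ 38/7 + 94.192ms (1/7)
16. 3673.469ms @ 39/7 + 94.192ms (1/7)
17. 3767.661ms @ 40/7 + 94.192ms (1/7)
18. 3861.852ms @ 41/7 + 94.192ms (1/7)
19. 3956.044ms @ 6 + 494.505ms (3/4)
20. 4450.549ms @ 27/4 + 247.253ms (3/8)
21. 4697.802ms @ 57/8 + 412.088ms (5/8)
22. 5109.89ms @ 31/4 + 164.835ms (1/4)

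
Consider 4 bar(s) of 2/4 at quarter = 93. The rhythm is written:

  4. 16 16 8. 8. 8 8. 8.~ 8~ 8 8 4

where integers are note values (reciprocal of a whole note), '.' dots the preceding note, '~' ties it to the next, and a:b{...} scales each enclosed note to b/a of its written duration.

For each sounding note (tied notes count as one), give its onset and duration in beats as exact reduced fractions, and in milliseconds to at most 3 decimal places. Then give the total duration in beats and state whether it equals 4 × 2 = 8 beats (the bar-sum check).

1) 0.0ms=0b +967.742ms=3/2b
2) 967.742ms=3/2b +161.29ms=1/4b
3) 1129.032ms=7/4b +161.29ms=1/4b
4) 1290.323ms=2b +483.871ms=3/4b
5) 1774.194ms=11/4b +483.871ms=3/4b
6) 2258.065ms=7/2b +322.581ms=1/2b
7) 2580.645ms=4b +483.871ms=3/4b
8) 3064.516ms=19/4b +1129.032ms=7/4b
9) 4193.548ms=13/2b +322.581ms=1/2b
10) 4516.129ms=7b +645.161ms=1b
Σ=8b of 8 (93bpm 2/4) — PASS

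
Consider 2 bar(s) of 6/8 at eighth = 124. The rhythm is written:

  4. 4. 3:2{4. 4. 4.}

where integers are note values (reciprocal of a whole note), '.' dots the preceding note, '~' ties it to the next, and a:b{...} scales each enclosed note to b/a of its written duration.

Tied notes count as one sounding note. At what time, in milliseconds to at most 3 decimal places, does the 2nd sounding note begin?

1. 0.0ms @ 0 + 1451.613ms (3)
2. 1451.613ms @ 3 + 1451.613ms (3)
3. 2903.226ms @ 6 + 967.742ms (2)
4. 3870.968ms @ 8 + 967.742ms (2)
5. 4838.71ms @ 10 + 967.742ms (2)

note 2 onset = 3b = 1451.613ms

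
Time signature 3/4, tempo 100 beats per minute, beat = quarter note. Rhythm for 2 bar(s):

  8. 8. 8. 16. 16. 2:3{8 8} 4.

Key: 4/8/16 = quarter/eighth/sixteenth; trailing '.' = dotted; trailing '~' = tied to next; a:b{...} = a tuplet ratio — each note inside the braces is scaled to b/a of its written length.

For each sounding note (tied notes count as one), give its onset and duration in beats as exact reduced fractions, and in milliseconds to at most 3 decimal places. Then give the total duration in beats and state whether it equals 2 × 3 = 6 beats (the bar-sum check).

1) 0.0ms=0b +450.0ms=3/4b
2) 450.0ms=3/4b +450.0ms=3/4b
3) 900.0ms=3/2b +450.0ms=3/4b
4) 1350.0ms=9/4b +225.0ms=3/8b
5) 1575.0ms=21/8b +225.0ms=3/8b
6) 1800.0ms=3b +450.0ms=3/4b
7) 2250.0ms=15/4b +450.0ms=3/4b
8) 2700.0ms=9/2b +900.0ms=3/2b
Σ=6b of 6 (100bpm 3/4) — PASS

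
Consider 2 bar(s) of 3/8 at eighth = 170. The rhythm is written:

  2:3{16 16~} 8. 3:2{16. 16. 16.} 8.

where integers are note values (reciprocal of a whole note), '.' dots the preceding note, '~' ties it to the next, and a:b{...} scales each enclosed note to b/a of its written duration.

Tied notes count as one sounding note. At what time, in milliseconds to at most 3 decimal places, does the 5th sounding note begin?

note 5 onset = 4b = 1411.765ms

1. 0.0ms @ 0 + 264.706ms (3/4)
2. 264.706ms @ 3/4 + 794.118ms (9/4)
3. 1058.824ms @ 3 + 176.471ms (1/2)
4. 1235.294ms @ 7/2 + 176.471ms (1/2)
5. 1411.765ms @ 4 + 176.471ms (1/2)
6. 1588.235ms @ 9/2 + 529.412ms (3/2)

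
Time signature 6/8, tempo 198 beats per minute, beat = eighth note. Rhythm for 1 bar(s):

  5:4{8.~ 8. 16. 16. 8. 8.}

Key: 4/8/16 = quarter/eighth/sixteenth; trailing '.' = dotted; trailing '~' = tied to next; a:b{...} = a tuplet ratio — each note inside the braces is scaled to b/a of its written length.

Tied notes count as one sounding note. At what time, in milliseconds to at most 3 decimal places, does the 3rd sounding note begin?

note 3 onset = 3b = 909.091ms

1. 0.0ms @ 0 + 727.273ms (12/5)
2. 727.273ms @ 12/5 + 181.818ms (3/5)
3. 909.091ms @ 3 + 181.818ms (3/5)
4. 1090.909ms @ 18/5 + 363.636ms (6/5)
5. 1454.545ms @ 24/5 + 363.636ms (6/5)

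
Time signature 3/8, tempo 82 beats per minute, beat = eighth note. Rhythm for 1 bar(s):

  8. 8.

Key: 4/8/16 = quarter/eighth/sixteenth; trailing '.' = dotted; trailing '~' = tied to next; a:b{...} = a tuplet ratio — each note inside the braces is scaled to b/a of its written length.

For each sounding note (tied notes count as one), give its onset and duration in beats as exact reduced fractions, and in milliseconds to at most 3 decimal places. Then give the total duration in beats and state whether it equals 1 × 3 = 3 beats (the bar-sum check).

1) 0.0ms=0b +1097.561ms=3/2b
2) 1097.561ms=3/2b +1097.561ms=3/2b
Σ=3b of 3 (82bpm 3/8) — PASS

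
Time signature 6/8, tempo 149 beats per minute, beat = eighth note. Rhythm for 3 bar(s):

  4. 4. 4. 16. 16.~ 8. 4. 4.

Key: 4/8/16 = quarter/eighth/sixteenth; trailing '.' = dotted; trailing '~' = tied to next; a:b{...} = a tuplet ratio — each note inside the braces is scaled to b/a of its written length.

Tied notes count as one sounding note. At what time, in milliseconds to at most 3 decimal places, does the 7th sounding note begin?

1. 0.0ms @ 0 + 1208.054ms (3)
2. 1208.054ms @ 3 + 1208.054ms (3)
3. 2416.107ms @ 6 + 1208.054ms (3)
4. 3624.161ms @ 9 + 302.013ms (3/4)
5. 3926.174ms @ 39/4 + 906.04ms (9/4)
6. 4832.215ms @ 12 + 1208.054ms (3)
7. 6040.268ms @ 15 + 1208.054ms (3)

note 7 onset = 15b = 6040.268ms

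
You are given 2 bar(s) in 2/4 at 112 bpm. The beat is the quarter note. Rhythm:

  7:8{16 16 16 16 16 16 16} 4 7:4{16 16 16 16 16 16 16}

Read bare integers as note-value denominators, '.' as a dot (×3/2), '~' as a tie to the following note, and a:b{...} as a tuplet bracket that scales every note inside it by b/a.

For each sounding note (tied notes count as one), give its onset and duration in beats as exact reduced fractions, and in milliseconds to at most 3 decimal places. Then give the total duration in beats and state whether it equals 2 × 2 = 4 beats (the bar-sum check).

1) 0.0ms=0b +153.061ms=2/7b
2) 153.061ms=2/7b +153.061ms=2/7b
3) 306.122ms=4/7b +153.061ms=2/7b
4) 459.184ms=6/7b +153.061ms=2/7b
5) 612.245ms=8/7b +153.061ms=2/7b
6) 765.306ms=10/7b +153.061ms=2/7b
7) 918.367ms=12/7b +153.061ms=2/7b
8) 1071.429ms=2b +535.714ms=1b
9) 1607.143ms=3b +76.531ms=1/7b
10) 1683.673ms=22/7b +76.531ms=1/7b
11) 1760.204ms=23/7b +76.531ms=1/7b
12) 1836.735ms=24/7b +76.531ms=1/7b
13) 1913.265ms=25/7b +76.531ms=1/7b
14) 1989.796ms=26/7b +76.531ms=1/7b
15) 2066.327ms=27/7b +76.531ms=1/7b
Σ=4b of 4 (112bpm 2/4) — PASS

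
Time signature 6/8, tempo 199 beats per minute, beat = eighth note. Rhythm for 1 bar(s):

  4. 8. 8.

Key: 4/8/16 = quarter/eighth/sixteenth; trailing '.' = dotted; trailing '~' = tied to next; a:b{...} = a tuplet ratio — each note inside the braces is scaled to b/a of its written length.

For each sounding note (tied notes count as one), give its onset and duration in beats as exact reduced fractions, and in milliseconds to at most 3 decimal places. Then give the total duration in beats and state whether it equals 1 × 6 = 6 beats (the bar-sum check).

1) 0.0ms=0b +904.523ms=3b
2) 904.523ms=3b +452.261ms=3/2b
3) 1356.784ms=9/2b +452.261ms=3/2b
Σ=6b of 6 (199bpm 6/8) — PASS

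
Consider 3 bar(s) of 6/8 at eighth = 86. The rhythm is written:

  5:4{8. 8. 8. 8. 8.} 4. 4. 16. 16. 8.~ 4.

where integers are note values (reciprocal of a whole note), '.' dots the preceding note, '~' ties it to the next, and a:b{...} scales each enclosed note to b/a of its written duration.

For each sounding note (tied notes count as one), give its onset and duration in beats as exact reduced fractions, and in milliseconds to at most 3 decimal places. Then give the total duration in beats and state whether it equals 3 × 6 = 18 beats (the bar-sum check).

1) 0.0ms=0b +837.209ms=6/5b
2) 837.209ms=6/5b +837.209ms=6/5b
3) 1674.419ms=12/5b +837.209ms=6/5b
4) 2511.628ms=18/5b +837.209ms=6/5b
5) 3348.837ms=24/5b +837.209ms=6/5b
6) 4186.047ms=6b +2093.023ms=3b
7) 6279.07ms=9b +2093.023ms=3b
8) 8372.093ms=12b +523.256ms=3/4b
9) 8895.349ms=51/4b +523.256ms=3/4b
10) 9418.605ms=27/2b +3139.535ms=9/2b
Σ=18b of 18 (86bpm 6/8) — PASS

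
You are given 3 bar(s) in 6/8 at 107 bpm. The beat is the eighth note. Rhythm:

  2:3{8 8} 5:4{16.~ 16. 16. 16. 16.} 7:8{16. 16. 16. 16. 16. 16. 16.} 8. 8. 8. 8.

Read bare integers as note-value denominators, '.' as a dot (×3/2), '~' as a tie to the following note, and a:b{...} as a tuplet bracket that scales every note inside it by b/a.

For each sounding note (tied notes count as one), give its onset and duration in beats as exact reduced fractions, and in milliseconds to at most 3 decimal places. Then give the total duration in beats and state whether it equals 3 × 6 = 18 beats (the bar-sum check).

1) 0.0ms=0b +841.121ms=3/2b
2) 841.121ms=3/2b +841.121ms=3/2b
3) 1682.243ms=3b +672.897ms=6/5b
4) 2355.14ms=21/5b +336.449ms=3/5b
5) 2691.589ms=24/5b +336.449ms=3/5b
6) 3028.037ms=27/5b +336.449ms=3/5b
7) 3364.486ms=6b +480.641ms=6/7b
8) 3845.127ms=48/7b +480.641ms=6/7b
9) 4325.768ms=54/7b +480.641ms=6/7b
10) 4806.409ms=60/7b +480.641ms=6/7b
11) 5287.049ms=66/7b +480.641ms=6/7b
12) 5767.69ms=72/7b +480.641ms=6/7b
13) 6248.331ms=78/7b +480.641ms=6/7b
14) 6728.972ms=12b +841.121ms=3/2b
15) 7570.093ms=27/2b +841.121ms=3/2b
16) 8411.215ms=15b +841.121ms=3/2b
17) 9252.336ms=33/2b +841.121ms=3/2b
Σ=18b of 18 (107bpm 6/8) — PASS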